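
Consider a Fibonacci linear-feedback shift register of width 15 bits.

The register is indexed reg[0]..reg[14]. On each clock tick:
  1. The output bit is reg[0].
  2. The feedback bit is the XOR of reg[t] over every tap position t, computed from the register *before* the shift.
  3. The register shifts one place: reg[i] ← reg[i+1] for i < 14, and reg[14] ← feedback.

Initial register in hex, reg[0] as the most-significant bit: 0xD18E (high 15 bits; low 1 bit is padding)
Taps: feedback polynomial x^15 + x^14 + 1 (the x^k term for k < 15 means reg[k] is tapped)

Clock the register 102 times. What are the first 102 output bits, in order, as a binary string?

k : reg_k → out_k, fb_k
0: 110100011000111 → 1, fb=0
1: 101000110001110 → 1, fb=1
2: 010001100011101 → 0, fb=1
3: 100011000111011 → 1, fb=0
4: 000110001110110 → 0, fb=0
5: 001100011101100 → 0, fb=0
6: 011000111011000 → 0, fb=0
7: 110001110110000 → 1, fb=1
8: 100011101100001 → 1, fb=0
9: 000111011000010 → 0, fb=0
10: 001110110000100 → 0, fb=0
11: 011101100001000 → 0, fb=0
12: 111011000010000 → 1, fb=1
13: 110110000100001 → 1, fb=0
14: 101100001000010 → 1, fb=1
15: 011000010000101 → 0, fb=1
16: 110000100001011 → 1, fb=0
17: 100001000010110 → 1, fb=1
18: 000010000101101 → 0, fb=1
19: 000100001011011 → 0, fb=1
20: 001000010110111 → 0, fb=1
21: 010000101101111 → 0, fb=1
22: 100001011011111 → 1, fb=0
23: 000010110111110 → 0, fb=0
24: 000101101111100 → 0, fb=0
25: 001011011111000 → 0, fb=0
26: 010110111110000 → 0, fb=0
27: 101101111100000 → 1, fb=1
28: 011011111000001 → 0, fb=1
29: 110111110000011 → 1, fb=0
30: 101111100000110 → 1, fb=1
31: 011111000001101 → 0, fb=1
32: 111110000011011 → 1, fb=0
33: 111100000110110 → 1, fb=1
34: 111000001101101 → 1, fb=0
35: 110000011011010 → 1, fb=1
36: 100000110110101 → 1, fb=0
37: 000001101101010 → 0, fb=0
38: 000011011010100 → 0, fb=0
39: 000110110101000 → 0, fb=0
40: 001101101010000 → 0, fb=0
41: 011011010100000 → 0, fb=0
42: 110110101000000 → 1, fb=1
43: 101101010000001 → 1, fb=0
44: 011010100000010 → 0, fb=0
45: 110101000000100 → 1, fb=1
46: 101010000001001 → 1, fb=0
47: 010100000010010 → 0, fb=0
48: 101000000100100 → 1, fb=1
49: 010000001001001 → 0, fb=1
50: 100000010010011 → 1, fb=0
51: 000000100100110 → 0, fb=0
52: 000001001001100 → 0, fb=0
53: 000010010011000 → 0, fb=0
54: 000100100110000 → 0, fb=0
55: 001001001100000 → 0, fb=0
56: 010010011000000 → 0, fb=0
57: 100100110000000 → 1, fb=1
58: 001001100000001 → 0, fb=1
59: 010011000000011 → 0, fb=1
60: 100110000000111 → 1, fb=0
61: 001100000001110 → 0, fb=0
62: 011000000011100 → 0, fb=0
63: 110000000111000 → 1, fb=1
64: 100000001110001 → 1, fb=0
65: 000000011100010 → 0, fb=0
66: 000000111000100 → 0, fb=0
67: 000001110001000 → 0, fb=0
68: 000011100010000 → 0, fb=0
69: 000111000100000 → 0, fb=0
70: 001110001000000 → 0, fb=0
71: 011100010000000 → 0, fb=0
72: 111000100000000 → 1, fb=1
73: 110001000000001 → 1, fb=0
74: 100010000000010 → 1, fb=1
75: 000100000000101 → 0, fb=1
76: 001000000001011 → 0, fb=1
77: 010000000010111 → 0, fb=1
78: 100000000101111 → 1, fb=0
79: 000000001011110 → 0, fb=0
80: 000000010111100 → 0, fb=0
81: 000000101111000 → 0, fb=0
82: 000001011110000 → 0, fb=0
83: 000010111100000 → 0, fb=0
84: 000101111000000 → 0, fb=0
85: 001011110000000 → 0, fb=0
86: 010111100000000 → 0, fb=0
87: 101111000000000 → 1, fb=1
88: 011110000000001 → 0, fb=1
89: 111100000000011 → 1, fb=0
90: 111000000000110 → 1, fb=1
91: 110000000001101 → 1, fb=0
92: 100000000011010 → 1, fb=1
93: 000000000110101 → 0, fb=1
94: 000000001101011 → 0, fb=1
95: 000000011010111 → 0, fb=1
96: 000000110101111 → 0, fb=1
97: 000001101011111 → 0, fb=1
98: 000011010111111 → 0, fb=1
99: 000110101111111 → 0, fb=1
100: 001101011111111 → 0, fb=1
101: 011010111111111 → 0, fb=1

110100011000111011000010000101101111100000110110101000000100100110000000111000100000000101111000000000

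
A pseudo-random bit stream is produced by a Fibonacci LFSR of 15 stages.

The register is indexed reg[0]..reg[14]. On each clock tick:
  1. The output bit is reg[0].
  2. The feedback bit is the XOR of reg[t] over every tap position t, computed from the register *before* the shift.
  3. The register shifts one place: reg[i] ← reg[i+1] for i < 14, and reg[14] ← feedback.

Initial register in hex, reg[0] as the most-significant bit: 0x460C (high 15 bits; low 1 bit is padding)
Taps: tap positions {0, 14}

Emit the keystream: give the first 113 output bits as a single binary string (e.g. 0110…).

01000110000011001111011111101110101101010110100110110011011000100100010010000111000011100000101111101000000110101

k : reg_k → out_k, fb_k
0: 010001100000110 → 0, fb=0
1: 100011000001100 → 1, fb=1
2: 000110000011001 → 0, fb=1
3: 001100000110011 → 0, fb=1
4: 011000001100111 → 0, fb=1
5: 110000011001111 → 1, fb=0
6: 100000110011110 → 1, fb=1
7: 000001100111101 → 0, fb=1
8: 000011001111011 → 0, fb=1
9: 000110011110111 → 0, fb=1
10: 001100111101111 → 0, fb=1
11: 011001111011111 → 0, fb=1
12: 110011110111111 → 1, fb=0
13: 100111101111110 → 1, fb=1
14: 001111011111101 → 0, fb=1
15: 011110111111011 → 0, fb=1
16: 111101111110111 → 1, fb=0
17: 111011111101110 → 1, fb=1
18: 110111111011101 → 1, fb=0
19: 101111110111010 → 1, fb=1
20: 011111101110101 → 0, fb=1
21: 111111011101011 → 1, fb=0
22: 111110111010110 → 1, fb=1
23: 111101110101101 → 1, fb=0
24: 111011101011010 → 1, fb=1
25: 110111010110101 → 1, fb=0
26: 101110101101010 → 1, fb=1
27: 011101011010101 → 0, fb=1
28: 111010110101011 → 1, fb=0
29: 110101101010110 → 1, fb=1
30: 101011010101101 → 1, fb=0
31: 010110101011010 → 0, fb=0
32: 101101010110100 → 1, fb=1
33: 011010101101001 → 0, fb=1
34: 110101011010011 → 1, fb=0
35: 101010110100110 → 1, fb=1
36: 010101101001101 → 0, fb=1
37: 101011010011011 → 1, fb=0
38: 010110100110110 → 0, fb=0
39: 101101001101100 → 1, fb=1
40: 011010011011001 → 0, fb=1
41: 110100110110011 → 1, fb=0
42: 101001101100110 → 1, fb=1
43: 010011011001101 → 0, fb=1
44: 100110110011011 → 1, fb=0
45: 001101100110110 → 0, fb=0
46: 011011001101100 → 0, fb=0
47: 110110011011000 → 1, fb=1
48: 101100110110001 → 1, fb=0
49: 011001101100010 → 0, fb=0
50: 110011011000100 → 1, fb=1
51: 100110110001001 → 1, fb=0
52: 001101100010010 → 0, fb=0
53: 011011000100100 → 0, fb=0
54: 110110001001000 → 1, fb=1
55: 101100010010001 → 1, fb=0
56: 011000100100010 → 0, fb=0
57: 110001001000100 → 1, fb=1
58: 100010010001001 → 1, fb=0
59: 000100100010010 → 0, fb=0
60: 001001000100100 → 0, fb=0
61: 010010001001000 → 0, fb=0
62: 100100010010000 → 1, fb=1
63: 001000100100001 → 0, fb=1
64: 010001001000011 → 0, fb=1
65: 100010010000111 → 1, fb=0
66: 000100100001110 → 0, fb=0
67: 001001000011100 → 0, fb=0
68: 010010000111000 → 0, fb=0
69: 100100001110000 → 1, fb=1
70: 001000011100001 → 0, fb=1
71: 010000111000011 → 0, fb=1
72: 100001110000111 → 1, fb=0
73: 000011100001110 → 0, fb=0
74: 000111000011100 → 0, fb=0
75: 001110000111000 → 0, fb=0
76: 011100001110000 → 0, fb=0
77: 111000011100000 → 1, fb=1
78: 110000111000001 → 1, fb=0
79: 100001110000010 → 1, fb=1
80: 000011100000101 → 0, fb=1
81: 000111000001011 → 0, fb=1
82: 001110000010111 → 0, fb=1
83: 011100000101111 → 0, fb=1
84: 111000001011111 → 1, fb=0
85: 110000010111110 → 1, fb=1
86: 100000101111101 → 1, fb=0
87: 000001011111010 → 0, fb=0
88: 000010111110100 → 0, fb=0
89: 000101111101000 → 0, fb=0
90: 001011111010000 → 0, fb=0
91: 010111110100000 → 0, fb=0
92: 101111101000000 → 1, fb=1
93: 011111010000001 → 0, fb=1
94: 111110100000011 → 1, fb=0
95: 111101000000110 → 1, fb=1
96: 111010000001101 → 1, fb=0
97: 110100000011010 → 1, fb=1
98: 101000000110101 → 1, fb=0
99: 010000001101010 → 0, fb=0
100: 100000011010100 → 1, fb=1
101: 000000110101001 → 0, fb=1
102: 000001101010011 → 0, fb=1
103: 000011010100111 → 0, fb=1
104: 000110101001111 → 0, fb=1
105: 001101010011111 → 0, fb=1
106: 011010100111111 → 0, fb=1
107: 110101001111111 → 1, fb=0
108: 101010011111110 → 1, fb=1
109: 010100111111101 → 0, fb=1
110: 101001111111011 → 1, fb=0
111: 010011111110110 → 0, fb=0
112: 100111111101100 → 1, fb=1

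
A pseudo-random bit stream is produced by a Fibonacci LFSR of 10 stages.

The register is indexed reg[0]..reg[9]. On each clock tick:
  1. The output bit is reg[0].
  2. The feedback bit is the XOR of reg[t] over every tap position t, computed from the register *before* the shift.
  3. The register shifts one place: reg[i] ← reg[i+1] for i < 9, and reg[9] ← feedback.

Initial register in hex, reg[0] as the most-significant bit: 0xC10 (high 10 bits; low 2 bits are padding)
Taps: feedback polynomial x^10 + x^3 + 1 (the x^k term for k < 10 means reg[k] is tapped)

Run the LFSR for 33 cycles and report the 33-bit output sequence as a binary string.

tick  register→output (feedback)
  0  1100000100→1 (1)
  1  1000001001→1 (1)
  2  0000010011→0 (0)
  3  0000100110→0 (0)
  4  0001001100→0 (1)
  5  0010011001→0 (0)
  6  0100110010→0 (0)
  7  1001100100→1 (0)
  8  0011001000→0 (1)
  9  0110010001→0 (0)
 10  1100100010→1 (1)
 11  1001000101→1 (0)
 12  0010001010→0 (0)
 13  0100010100→0 (0)
 14  1000101000→1 (1)
 15  0001010001→0 (1)
 16  0010100011→0 (0)
 17  0101000110→0 (1)
 18  1010001101→1 (1)
 19  0100011011→0 (0)
 20  1000110110→1 (1)
 21  0001101101→0 (1)
 22  0011011011→0 (1)
 23  0110110111→0 (0)
 24  1101101110→1 (0)
 25  1011011100→1 (0)
 26  0110111000→0 (0)
 27  1101110000→1 (0)
 28  1011100000→1 (0)
 29  0111000000→0 (1)
 30  1110000001→1 (1)
 31  1100000011→1 (1)
 32  1000000111→1 (1)

110000010011001000101000110110111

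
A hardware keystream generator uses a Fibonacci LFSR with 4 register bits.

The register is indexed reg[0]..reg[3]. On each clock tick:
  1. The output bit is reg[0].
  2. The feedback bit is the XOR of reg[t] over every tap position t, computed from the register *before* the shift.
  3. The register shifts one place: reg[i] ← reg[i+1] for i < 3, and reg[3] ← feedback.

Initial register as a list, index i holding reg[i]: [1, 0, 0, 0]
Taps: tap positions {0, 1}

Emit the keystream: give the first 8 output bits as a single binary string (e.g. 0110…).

10001001

tick  register→output (feedback)
  0  1000→1 (1)
  1  0001→0 (0)
  2  0010→0 (0)
  3  0100→0 (1)
  4  1001→1 (1)
  5  0011→0 (0)
  6  0110→0 (1)
  7  1101→1 (0)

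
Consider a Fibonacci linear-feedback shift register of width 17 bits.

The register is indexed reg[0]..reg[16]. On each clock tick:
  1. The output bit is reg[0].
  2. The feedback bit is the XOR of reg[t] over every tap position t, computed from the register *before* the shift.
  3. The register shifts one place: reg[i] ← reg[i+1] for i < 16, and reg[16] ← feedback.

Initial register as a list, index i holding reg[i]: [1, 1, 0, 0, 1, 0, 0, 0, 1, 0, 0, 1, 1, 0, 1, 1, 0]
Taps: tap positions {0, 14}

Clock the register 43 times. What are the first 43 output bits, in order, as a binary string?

1100100010011011000001001101011101101111100

step | reg (before) | out | fb
   0 | 11001000100110110 | 1 | 0
   1 | 10010001001101100 | 1 | 0
   2 | 00100010011011000 | 0 | 0
   3 | 01000100110110000 | 0 | 0
   4 | 10001001101100000 | 1 | 1
   5 | 00010011011000001 | 0 | 0
   6 | 00100110110000010 | 0 | 0
   7 | 01001101100000100 | 0 | 1
   8 | 10011011000001001 | 1 | 1
   9 | 00110110000010011 | 0 | 0
  10 | 01101100000100110 | 0 | 1
  11 | 11011000001001101 | 1 | 0
  12 | 10110000010011010 | 1 | 1
  13 | 01100000100110101 | 0 | 1
  14 | 11000001001101011 | 1 | 1
  15 | 10000010011010111 | 1 | 0
  16 | 00000100110101110 | 0 | 1
  17 | 00001001101011101 | 0 | 1
  18 | 00010011010111011 | 0 | 0
  19 | 00100110101110110 | 0 | 1
  20 | 01001101011101101 | 0 | 1
  21 | 10011010111011011 | 1 | 1
  22 | 00110101110110111 | 0 | 1
  23 | 01101011101101111 | 0 | 1
  24 | 11010111011011111 | 1 | 0
  25 | 10101110110111110 | 1 | 0
  26 | 01011101101111100 | 0 | 1
  27 | 10111011011111001 | 1 | 1
  28 | 01110110111110011 | 0 | 0
  29 | 11101101111100110 | 1 | 0
  30 | 11011011111001100 | 1 | 0
  31 | 10110111110011000 | 1 | 1
  32 | 01101111100110001 | 0 | 0
  33 | 11011111001100010 | 1 | 1
  34 | 10111110011000101 | 1 | 0
  35 | 01111100110001010 | 0 | 0
  36 | 11111001100010100 | 1 | 0
  37 | 11110011000101000 | 1 | 1
  38 | 11100110001010001 | 1 | 1
  39 | 11001100010100011 | 1 | 1
  40 | 10011000101000111 | 1 | 0
  41 | 00110001010001110 | 0 | 1
  42 | 01100010100011101 | 0 | 1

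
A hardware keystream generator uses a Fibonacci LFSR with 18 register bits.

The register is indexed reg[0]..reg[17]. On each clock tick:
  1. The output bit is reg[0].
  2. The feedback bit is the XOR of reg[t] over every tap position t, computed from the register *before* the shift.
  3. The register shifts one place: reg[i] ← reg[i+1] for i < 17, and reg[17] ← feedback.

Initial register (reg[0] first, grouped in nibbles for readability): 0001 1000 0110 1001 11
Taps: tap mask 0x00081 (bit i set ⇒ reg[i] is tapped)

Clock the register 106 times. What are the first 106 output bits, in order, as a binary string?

0001100001101001110010110010001100010110101010100001000011101000100110010010100100000011011010100010110110

k : reg_k → out_k, fb_k
0: 000110000110100111 → 0, fb=0
1: 001100001101001110 → 0, fb=0
2: 011000011010011100 → 0, fb=1
3: 110000110100111001 → 1, fb=0
4: 100001101001110010 → 1, fb=1
5: 000011010011100101 → 0, fb=1
6: 000110100111001011 → 0, fb=0
7: 001101001110010110 → 0, fb=0
8: 011010011100101100 → 0, fb=1
9: 110100111001011001 → 1, fb=0
10: 101001110010110010 → 1, fb=0
11: 010011100101100100 → 0, fb=0
12: 100111001011001000 → 1, fb=1
13: 001110010110010001 → 0, fb=1
14: 011100101100100011 → 0, fb=0
15: 111001011001000110 → 1, fb=0
16: 110010110010001100 → 1, fb=0
17: 100101100100011000 → 1, fb=1
18: 001011001000110001 → 0, fb=0
19: 010110010001100010 → 0, fb=1
20: 101100100011000101 → 1, fb=1
21: 011001000110001011 → 0, fb=0
22: 110010001100010110 → 1, fb=1
23: 100100011000101101 → 1, fb=0
24: 001000110001011010 → 0, fb=1
25: 010001100010110101 → 0, fb=0
26: 100011000101101010 → 1, fb=1
27: 000110001011010101 → 0, fb=0
28: 001100010110101010 → 0, fb=1
29: 011000101101010101 → 0, fb=0
30: 110001011010101010 → 1, fb=0
31: 100010110101010100 → 1, fb=0
32: 000101101010101000 → 0, fb=0
33: 001011010101010000 → 0, fb=1
34: 010110101010100001 → 0, fb=0
35: 101101010101000010 → 1, fb=0
36: 011010101010000100 → 0, fb=0
37: 110101010100001000 → 1, fb=0
38: 101010101000010000 → 1, fb=1
39: 010101010000100001 → 0, fb=1
40: 101010100001000011 → 1, fb=1
41: 010101000010000111 → 0, fb=0
42: 101010000100001110 → 1, fb=1
43: 010100001000011101 → 0, fb=0
44: 101000010000111010 → 1, fb=0
45: 010000100001110100 → 0, fb=0
46: 100001000011101000 → 1, fb=1
47: 000010000111010001 → 0, fb=0
48: 000100001110100010 → 0, fb=0
49: 001000011101000100 → 0, fb=1
50: 010000111010001001 → 0, fb=1
51: 100001110100010011 → 1, fb=0
52: 000011101000100110 → 0, fb=0
53: 000111010001001100 → 0, fb=1
54: 001110100010011001 → 0, fb=0
55: 011101000100110010 → 0, fb=0
56: 111010001001100100 → 1, fb=1
57: 110100010011001001 → 1, fb=0
58: 101000100110010010 → 1, fb=1
59: 010001001100100101 → 0, fb=0
60: 100010011001001010 → 1, fb=0
61: 000100110010010100 → 0, fb=1
62: 001001100100101001 → 0, fb=0
63: 010011001001010010 → 0, fb=0
64: 100110010010100100 → 1, fb=0
65: 001100100101001000 → 0, fb=0
66: 011001001010010000 → 0, fb=0
67: 110010010100100000 → 1, fb=0
68: 100100101001000000 → 1, fb=1
69: 001001010010000001 → 0, fb=1
70: 010010100100000011 → 0, fb=0
71: 100101001000000110 → 1, fb=1
72: 001010010000001101 → 0, fb=1
73: 010100100000011011 → 0, fb=0
74: 101001000000110110 → 1, fb=1
75: 010010000001101101 → 0, fb=0
76: 100100000011011010 → 1, fb=1
77: 001000000110110101 → 0, fb=0
78: 010000001101101010 → 0, fb=0
79: 100000011011010100 → 1, fb=0
80: 000000110110101000 → 0, fb=1
81: 000001101101010001 → 0, fb=0
82: 000011011010100010 → 0, fb=1
83: 000110110101000101 → 0, fb=1
84: 001101101010001011 → 0, fb=0
85: 011011010100010110 → 0, fb=1
86: 110110101000101101 → 1, fb=1
87: 101101010001011011 → 1, fb=0
88: 011010100010110110 → 0, fb=0
89: 110101000101101100 → 1, fb=1
90: 101010001011011001 → 1, fb=1
91: 010100010110110011 → 0, fb=1
92: 101000101101100111 → 1, fb=1
93: 010001011011001111 → 0, fb=1
94: 100010110110011111 → 1, fb=0
95: 000101101100111110 → 0, fb=0
96: 001011011001111100 → 0, fb=1
97: 010110110011111001 → 0, fb=1
98: 101101100111110011 → 1, fb=1
99: 011011001111100111 → 0, fb=0
100: 110110011111001110 → 1, fb=0
101: 101100111110011100 → 1, fb=0
102: 011001111100111000 → 0, fb=1
103: 110011111001110001 → 1, fb=0
104: 100111110011100010 → 1, fb=0
105: 001111100111000100 → 0, fb=0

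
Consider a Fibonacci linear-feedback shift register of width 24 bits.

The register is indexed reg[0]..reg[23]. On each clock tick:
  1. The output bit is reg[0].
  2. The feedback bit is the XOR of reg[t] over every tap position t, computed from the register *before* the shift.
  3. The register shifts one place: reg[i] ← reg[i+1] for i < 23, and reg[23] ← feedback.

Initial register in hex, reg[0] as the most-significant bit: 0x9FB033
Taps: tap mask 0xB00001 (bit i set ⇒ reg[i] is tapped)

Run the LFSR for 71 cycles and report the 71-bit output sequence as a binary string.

10011111101100000011001101111010011011011001000001011000101000101011011

tick  register→output (feedback)
  0  100111111011000000110011→1 (0)
  1  001111110110000001100110→0 (1)
  2  011111101100000011001101→0 (1)
  3  111111011000000110011011→1 (1)
  4  111110110000001100110111→1 (1)
  5  111101100000011001101111→1 (0)
  6  111011000000110011011110→1 (1)
  7  110110000001100110111101→1 (0)
  8  101100000011001101111010→1 (0)
  9  011000000110011011110100→0 (1)
 10  110000001100110111101001→1 (1)
 11  100000011001101111010011→1 (0)
 12  000000110011011110100110→0 (1)
 13  000001100110111101001101→0 (1)
 14  000011001101111010011011→0 (0)
 15  000110011011110100110110→0 (1)
 16  001100110111101001101101→0 (1)
 17  011001101111010011011011→0 (0)
 18  110011011110100110110110→1 (0)
 19  100110111101001101101100→1 (1)
 20  001101111010011011011001→0 (0)
 21  011011110100110110110010→0 (0)
 22  110111101001101101100100→1 (0)
 23  101111010011011011001000→1 (0)
 24  011110100110110110010000→0 (0)
 25  111101001101101100100000→1 (1)
 26  111010011011011001000001→1 (0)
 27  110100110110110010000010→1 (1)
 28  101001101101100100000101→1 (1)
 29  010011011011001000001011→0 (0)
 30  100110110110010000010110→1 (0)
 31  001101101100100000101100→0 (0)
 32  011011011001000001011000→0 (1)
 33  110110110010000010110001→1 (0)
 34  101101100100000101100010→1 (1)
 35  011011001000001011000101→0 (0)
 36  110110010000010110001010→1 (0)
 37  101100100000101100010100→1 (0)
 38  011001000001011000101000→0 (1)
 39  110010000010110001010001→1 (0)
 40  100100000101100010100010→1 (1)
 41  001000001011000101000101→0 (0)
 42  010000010110001010001010→0 (1)
 43  100000101100010100010101→1 (1)
 44  000001011000101000101011→0 (0)
 45  000010110001010001010110→0 (1)
 46  000101100010100010101101→0 (1)
 47  001011000101000101011011→0 (0)
 48  010110001010001010110110→0 (1)
 49  101100010100010101101101→1 (0)
 50  011000101000101011011010→0 (1)
 51  110001010001010110110101→1 (1)
 52  100010100010101101101011→1 (1)
 53  000101000101011011010111→0 (0)
 54  001010001010110110101110→0 (0)
 55  010100010101101101011100→0 (0)
 56  101000101011011010111000→1 (0)
 57  010001010110110101110000→0 (0)
 58  100010101101101011100000→1 (1)
 59  000101011011010111000001→0 (1)
 60  001010110110101110000011→0 (1)
 61  010101101101011100000111→0 (0)
 62  101011011010111000001110→1 (1)
 63  010110110101110000011101→0 (1)
 64  101101101011100000111011→1 (1)
 65  011011010111000001110111→0 (0)
 66  110110101110000011101110→1 (1)
 67  101101011100000111011101→1 (0)
 68  011010111000001110111010→0 (1)
 69  110101110000011101110101→1 (1)
 70  101011100000111011101011→1 (1)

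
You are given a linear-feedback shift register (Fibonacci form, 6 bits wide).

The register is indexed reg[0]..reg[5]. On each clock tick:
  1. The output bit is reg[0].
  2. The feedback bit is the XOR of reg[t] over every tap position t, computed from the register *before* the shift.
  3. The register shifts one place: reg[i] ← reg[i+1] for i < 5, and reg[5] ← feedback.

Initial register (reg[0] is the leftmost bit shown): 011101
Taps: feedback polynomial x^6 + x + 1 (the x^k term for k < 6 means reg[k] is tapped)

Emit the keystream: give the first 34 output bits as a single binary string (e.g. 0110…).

0111011001101010111111000001000011

tick  register→output (feedback)
  0  011101→0 (1)
  1  111011→1 (0)
  2  110110→1 (0)
  3  101100→1 (1)
  4  011001→0 (1)
  5  110011→1 (0)
  6  100110→1 (1)
  7  001101→0 (0)
  8  011010→0 (1)
  9  110101→1 (0)
 10  101010→1 (1)
 11  010101→0 (1)
 12  101011→1 (1)
 13  010111→0 (1)
 14  101111→1 (1)
 15  011111→0 (1)
 16  111111→1 (0)
 17  111110→1 (0)
 18  111100→1 (0)
 19  111000→1 (0)
 20  110000→1 (0)
 21  100000→1 (1)
 22  000001→0 (0)
 23  000010→0 (0)
 24  000100→0 (0)
 25  001000→0 (0)
 26  010000→0 (1)
 27  100001→1 (1)
 28  000011→0 (0)
 29  000110→0 (0)
 30  001100→0 (0)
 31  011000→0 (1)
 32  110001→1 (0)
 33  100010→1 (1)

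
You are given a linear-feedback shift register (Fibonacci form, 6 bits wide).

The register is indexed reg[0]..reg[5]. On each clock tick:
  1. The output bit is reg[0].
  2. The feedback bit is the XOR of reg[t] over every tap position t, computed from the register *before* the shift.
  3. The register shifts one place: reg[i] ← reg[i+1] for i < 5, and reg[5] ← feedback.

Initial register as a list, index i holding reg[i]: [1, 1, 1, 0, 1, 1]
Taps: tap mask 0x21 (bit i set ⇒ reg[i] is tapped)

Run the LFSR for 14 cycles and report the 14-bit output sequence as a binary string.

11101101001001

k : reg_k → out_k, fb_k
0: 111011 → 1, fb=0
1: 110110 → 1, fb=1
2: 101101 → 1, fb=0
3: 011010 → 0, fb=0
4: 110100 → 1, fb=1
5: 101001 → 1, fb=0
6: 010010 → 0, fb=0
7: 100100 → 1, fb=1
8: 001001 → 0, fb=1
9: 010011 → 0, fb=1
10: 100111 → 1, fb=0
11: 001110 → 0, fb=0
12: 011100 → 0, fb=0
13: 111000 → 1, fb=1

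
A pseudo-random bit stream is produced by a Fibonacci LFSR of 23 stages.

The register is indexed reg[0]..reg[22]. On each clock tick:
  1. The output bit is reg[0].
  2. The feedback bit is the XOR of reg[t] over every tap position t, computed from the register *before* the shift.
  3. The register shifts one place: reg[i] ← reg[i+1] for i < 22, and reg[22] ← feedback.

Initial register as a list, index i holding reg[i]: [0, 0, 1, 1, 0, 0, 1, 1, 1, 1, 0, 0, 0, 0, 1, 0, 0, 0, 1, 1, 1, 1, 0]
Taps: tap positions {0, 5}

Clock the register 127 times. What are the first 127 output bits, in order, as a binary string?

0011001111000010001111001001011100001011010111001110110011000001100000101110100111100011101111111010101100101000100101011001110

step | reg (before) | out | fb
   0 | 00110011110000100011110 | 0 | 0
   1 | 01100111100001000111100 | 0 | 1
   2 | 11001111000010001111001 | 1 | 0
   3 | 10011110000100011110010 | 1 | 0
   4 | 00111100001000111100100 | 0 | 1
   5 | 01111000010001111001001 | 0 | 0
   6 | 11110000100011110010010 | 1 | 1
   7 | 11100001000111100100101 | 1 | 1
   8 | 11000010001111001001011 | 1 | 1
   9 | 10000100011110010010111 | 1 | 0
  10 | 00001000111100100101110 | 0 | 0
  11 | 00010001111001001011100 | 0 | 0
  12 | 00100011110010010111000 | 0 | 0
  13 | 01000111100100101110000 | 0 | 1
  14 | 10001111001001011100001 | 1 | 0
  15 | 00011110010010111000010 | 0 | 1
  16 | 00111100100101110000101 | 0 | 1
  17 | 01111001001011100001011 | 0 | 0
  18 | 11110010010111000010110 | 1 | 1
  19 | 11100100101110000101101 | 1 | 0
  20 | 11001001011100001011010 | 1 | 1
  21 | 10010010111000010110101 | 1 | 1
  22 | 00100101110000101101011 | 0 | 1
  23 | 01001011100001011010111 | 0 | 0
  24 | 10010111000010110101110 | 1 | 0
  25 | 00101110000101101011100 | 0 | 1
  26 | 01011100001011010111001 | 0 | 1
  27 | 10111000010110101110011 | 1 | 1
  28 | 01110000101101011100111 | 0 | 0
  29 | 11100001011010111001110 | 1 | 1
  30 | 11000010110101110011101 | 1 | 1
  31 | 10000101101011100111011 | 1 | 0
  32 | 00001011010111001110110 | 0 | 0
  33 | 00010110101110011101100 | 0 | 1
  34 | 00101101011100111011001 | 0 | 1
  35 | 01011010111001110110011 | 0 | 0
  36 | 10110101110011101100110 | 1 | 0
  37 | 01101011100111011001100 | 0 | 0
  38 | 11010111001110110011000 | 1 | 0
  39 | 10101110011101100110000 | 1 | 0
  40 | 01011100111011001100000 | 0 | 1
  41 | 10111001110110011000001 | 1 | 1
  42 | 01110011101100110000011 | 0 | 0
  43 | 11100111011001100000110 | 1 | 0
  44 | 11001110110011000001100 | 1 | 0
  45 | 10011101100110000011000 | 1 | 0
  46 | 00111011001100000110000 | 0 | 0
  47 | 01110110011000001100000 | 0 | 1
  48 | 11101100110000011000001 | 1 | 0
  49 | 11011001100000110000010 | 1 | 1
  50 | 10110011000001100000101 | 1 | 1
  51 | 01100110000011000001011 | 0 | 1
  52 | 11001100000110000010111 | 1 | 0
  53 | 10011000001100000101110 | 1 | 1
  54 | 00110000011000001011101 | 0 | 0
  55 | 01100000110000010111010 | 0 | 0
  56 | 11000001100000101110100 | 1 | 1
  57 | 10000011000001011101001 | 1 | 1
  58 | 00000110000010111010011 | 0 | 1
  59 | 00001100000101110100111 | 0 | 1
  60 | 00011000001011101001111 | 0 | 0
  61 | 00110000010111010011110 | 0 | 0
  62 | 01100000101110100111100 | 0 | 0
  63 | 11000001011101001111000 | 1 | 1
  64 | 10000010111010011110001 | 1 | 1
  65 | 00000101110100111100011 | 0 | 1
  66 | 00001011101001111000111 | 0 | 0
  67 | 00010111010011110001110 | 0 | 1
  68 | 00101110100111100011101 | 0 | 1
  69 | 01011101001111000111011 | 0 | 1
  70 | 10111010011110001110111 | 1 | 1
  71 | 01110100111100011101111 | 0 | 1
  72 | 11101001111000111011111 | 1 | 1
  73 | 11010011110001110111111 | 1 | 1
  74 | 10100111100011101111111 | 1 | 0
  75 | 01001111000111011111110 | 0 | 1
  76 | 10011110001110111111101 | 1 | 0
  77 | 00111100011101111111010 | 0 | 1
  78 | 01111000111011111110101 | 0 | 0
  79 | 11110001110111111101010 | 1 | 1
  80 | 11100011101111111010101 | 1 | 1
  81 | 11000111011111110101011 | 1 | 0
  82 | 10001110111111101010110 | 1 | 0
  83 | 00011101111111010101100 | 0 | 1
  84 | 00111011111110101011001 | 0 | 0
  85 | 01110111111101010110010 | 0 | 1
  86 | 11101111111010101100101 | 1 | 0
  87 | 11011111110101011001010 | 1 | 0
  88 | 10111111101010110010100 | 1 | 0
  89 | 01111111010101100101000 | 0 | 1
  90 | 11111110101011001010001 | 1 | 0
  91 | 11111101010110010100010 | 1 | 0
  92 | 11111010101100101000100 | 1 | 1
  93 | 11110101011001010001001 | 1 | 0
  94 | 11101010110010100010010 | 1 | 1
  95 | 11010101100101000100101 | 1 | 0
  96 | 10101011001010001001010 | 1 | 1
  97 | 01010110010100010010101 | 0 | 1
  98 | 10101100101000100101011 | 1 | 0
  99 | 01011001010001001010110 | 0 | 0
 100 | 10110010100010010101100 | 1 | 1
 101 | 01100101000100101011001 | 0 | 1
 102 | 11001010001001010110011 | 1 | 1
 103 | 10010100010010101100111 | 1 | 0
 104 | 00101000100101011001110 | 0 | 0
 105 | 01010001001010110011100 | 0 | 0
 106 | 10100010010101100111000 | 1 | 1
 107 | 01000100101011001110001 | 0 | 1
 108 | 10001001010110011100011 | 1 | 1
 109 | 00010010101100111000111 | 0 | 0
 110 | 00100101011001110001110 | 0 | 1
 111 | 01001010110011100011101 | 0 | 0
 112 | 10010101100111000111010 | 1 | 0
 113 | 00101011001110001110100 | 0 | 0
 114 | 01010110011100011101000 | 0 | 1
 115 | 10101100111000111010001 | 1 | 0
 116 | 01011001110001110100010 | 0 | 0
 117 | 10110011100011101000100 | 1 | 1
 118 | 01100111000111010001001 | 0 | 1
 119 | 11001110001110100010011 | 1 | 0
 120 | 10011100011101000100110 | 1 | 0
 121 | 00111000111010001001100 | 0 | 0
 122 | 01110001110100010011000 | 0 | 0
 123 | 11100011101000100110000 | 1 | 1
 124 | 11000111010001001100001 | 1 | 0
 125 | 10001110100010011000010 | 1 | 0
 126 | 00011101000100110000100 | 0 | 1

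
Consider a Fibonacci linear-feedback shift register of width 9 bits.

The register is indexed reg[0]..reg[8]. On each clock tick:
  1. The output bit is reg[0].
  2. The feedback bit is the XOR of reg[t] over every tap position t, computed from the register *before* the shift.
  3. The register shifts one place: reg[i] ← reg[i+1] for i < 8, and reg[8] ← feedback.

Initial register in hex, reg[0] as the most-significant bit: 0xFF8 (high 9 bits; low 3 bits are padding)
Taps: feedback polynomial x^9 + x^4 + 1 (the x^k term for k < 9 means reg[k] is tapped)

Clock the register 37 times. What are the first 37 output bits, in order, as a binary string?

tick  register→output (feedback)
  0  111111111→1 (0)
  1  111111110→1 (0)
  2  111111100→1 (0)
  3  111111000→1 (0)
  4  111110000→1 (0)
  5  111100000→1 (1)
  6  111000001→1 (1)
  7  110000011→1 (1)
  8  100000111→1 (1)
  9  000001111→0 (0)
 10  000011110→0 (1)
 11  000111101→0 (1)
 12  001111011→0 (1)
 13  011110111→0 (1)
 14  111101111→1 (1)
 15  111011111→1 (0)
 16  110111110→1 (0)
 17  101111100→1 (0)
 18  011111000→0 (1)
 19  111110001→1 (0)
 20  111100010→1 (1)
 21  111000101→1 (1)
 22  110001011→1 (1)
 23  100010111→1 (0)
 24  000101110→0 (0)
 25  001011100→0 (1)
 26  010111001→0 (1)
 27  101110011→1 (0)
 28  011100110→0 (0)
 29  111001100→1 (1)
 30  110011001→1 (0)
 31  100110010→1 (0)
 32  001100100→0 (0)
 33  011001000→0 (0)
 34  110010000→1 (0)
 35  100100000→1 (1)
 36  001000001→0 (0)

1111111110000011110111110001011100110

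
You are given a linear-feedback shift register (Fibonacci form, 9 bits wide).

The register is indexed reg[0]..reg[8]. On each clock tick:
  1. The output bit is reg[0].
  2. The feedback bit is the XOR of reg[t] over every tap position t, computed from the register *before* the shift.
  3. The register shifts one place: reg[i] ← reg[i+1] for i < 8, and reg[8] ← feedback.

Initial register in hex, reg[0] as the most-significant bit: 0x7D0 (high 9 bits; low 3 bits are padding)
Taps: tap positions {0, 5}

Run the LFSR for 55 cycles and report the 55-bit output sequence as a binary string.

tick  register→output (feedback)
  0  011111010→0 (1)
  1  111110101→1 (1)
  2  111101011→1 (0)
  3  111010110→1 (1)
  4  110101101→1 (0)
  5  101011010→1 (0)
  6  010110100→0 (0)
  7  101101000→1 (0)
  8  011010000→0 (0)
  9  110100000→1 (1)
 10  101000001→1 (1)
 11  010000011→0 (0)
 12  100000110→1 (1)
 13  000001101→0 (1)
 14  000011011→0 (1)
 15  000110111→0 (0)
 16  001101110→0 (1)
 17  011011101→0 (1)
 18  110111011→1 (0)
 19  101110110→1 (1)
 20  011101101→0 (1)
 21  111011011→1 (0)
 22  110110110→1 (1)
 23  101101101→1 (0)
 24  011011010→0 (1)
 25  110110101→1 (1)
 26  101101011→1 (0)
 27  011010110→0 (0)
 28  110101100→1 (0)
 29  101011000→1 (0)
 30  010110000→0 (0)
 31  101100000→1 (1)
 32  011000001→0 (0)
 33  110000010→1 (1)
 34  100000101→1 (1)
 35  000001011→0 (1)
 36  000010111→0 (0)
 37  000101110→0 (1)
 38  001011101→0 (1)
 39  010111011→0 (1)
 40  101110111→1 (1)
 41  011101111→0 (1)
 42  111011111→1 (0)
 43  110111110→1 (0)
 44  101111100→1 (0)
 45  011111000→0 (1)
 46  111110001→1 (1)
 47  111100011→1 (1)
 48  111000111→1 (1)
 49  110001111→1 (0)
 50  100011110→1 (0)
 51  000111100→0 (1)
 52  001111001→0 (1)
 53  011110011→0 (0)
 54  111100110→1 (1)

0111110101101000001101110110110101100000101110111110001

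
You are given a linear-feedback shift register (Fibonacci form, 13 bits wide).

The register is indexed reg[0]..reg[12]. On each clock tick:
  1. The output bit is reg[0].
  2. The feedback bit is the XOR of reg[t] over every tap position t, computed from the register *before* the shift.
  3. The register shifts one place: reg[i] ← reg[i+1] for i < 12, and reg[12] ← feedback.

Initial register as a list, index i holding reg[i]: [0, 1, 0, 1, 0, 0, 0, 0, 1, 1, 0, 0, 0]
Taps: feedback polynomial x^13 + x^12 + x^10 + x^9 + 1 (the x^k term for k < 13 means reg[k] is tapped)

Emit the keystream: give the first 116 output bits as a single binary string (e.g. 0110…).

tick  register→output (feedback)
  0  0101000011000→0 (1)
  1  1010000110001→1 (0)
  2  0100001100010→0 (0)
  3  1000011000100→1 (0)
  4  0000110001000→0 (1)
  5  0001100010001→0 (1)
  6  0011000100011→0 (1)
  7  0110001000111→0 (0)
  8  1100010001110→1 (1)
  9  1000100011101→1 (0)
 10  0001000111010→0 (1)
 11  0010001110101→0 (0)
 12  0100011101010→0 (1)
 13  1000111010101→1 (1)
 14  0001110101011→0 (0)
 15  0011101010110→0 (1)
 16  0111010101101→0 (1)
 17  1110101011011→1 (1)
 18  1101010110111→1 (1)
 19  1010101101111→1 (0)
 20  0101011011110→0 (0)
 21  1010110111100→1 (1)
 22  0101101111001→0 (0)
 23  1011011110010→1 (1)
 24  0110111100101→0 (0)
 25  1101111001010→1 (0)
 26  1011110010100→1 (0)
 27  0111100101000→0 (1)
 28  1111001010001→1 (0)
 29  1110010100010→1 (1)
 30  1100101000101→1 (1)
 31  1001010001011→1 (1)
 32  0010100010111→0 (0)
 33  0101000101110→0 (0)
 34  1010001011100→1 (1)
 35  0100010111001→0 (0)
 36  1000101110010→1 (1)
 37  0001011100101→0 (0)
 38  0010111001010→0 (1)
 39  0101110010101→0 (0)
 40  1011100101010→1 (0)
 41  0111001010100→0 (1)
 42  1110010101001→1 (1)
 43  1100101010011→1 (0)
 44  1001010100110→1 (0)
 45  0010101001100→0 (0)
 46  0101010011000→0 (1)
 47  1010100110001→1 (0)
 48  0101001100010→0 (0)
 49  1010011000100→1 (0)
 50  0100110001000→0 (1)
 51  1001100010001→1 (0)
 52  0011000100010→0 (0)
 53  0110001000100→0 (1)
 54  1100010001001→1 (1)
 55  1000100010011→1 (0)
 56  0001000100110→0 (1)
 57  0010001001101→0 (1)
 58  0100010011011→0 (0)
 59  1000100110110→1 (0)
 60  0001001101100→0 (0)
 61  0010011011000→0 (1)
 62  0100110110001→0 (1)
 63  1001101100011→1 (0)
 64  0011011000110→0 (1)
 65  0110110001101→0 (1)
 66  1101100011011→1 (1)
 67  1011000110111→1 (1)
 68  0110001101111→0 (1)
 69  1100011011111→1 (0)
 70  1000110111110→1 (1)
 71  0001101111101→0 (1)
 72  0011011111011→0 (0)
 73  0110111110110→0 (1)
 74  1101111101101→1 (0)
 75  1011111011010→1 (0)
 76  0111110110100→0 (1)
 77  1111101101001→1 (1)
 78  1111011010011→1 (0)
 79  1110110100110→1 (0)
 80  1101101001100→1 (1)
 81  1011010011001→1 (1)
 82  0110100110011→0 (1)
 83  1101001100111→1 (1)
 84  1010011001111→1 (0)
 85  0100110011110→0 (0)
 86  1001100111100→1 (1)
 87  0011001111001→0 (0)
 88  0110011110010→0 (0)
 89  1100111100100→1 (0)
 90  1001111001000→1 (0)
 91  0011110010000→0 (0)
 92  0111100100000→0 (0)
 93  1111001000000→1 (1)
 94  1110010000001→1 (0)
 95  1100100000010→1 (1)
 96  1001000000101→1 (1)
 97  0010000001011→0 (0)
 98  0100000010110→0 (1)
 99  1000000101101→1 (0)
100  0000001011010→0 (1)
101  0000010110101→0 (0)
102  0000101101010→0 (1)
103  0001011010101→0 (0)
104  0010110101010→0 (1)
105  0101101010101→0 (0)
106  1011010101010→1 (0)
107  0110101010100→0 (1)
108  1101010101001→1 (1)
109  1010101010011→1 (0)
110  0101010100110→0 (1)
111  1010101001101→1 (0)
112  0101010011010→0 (1)
113  1010100110101→1 (1)
114  0101001101011→0 (0)
115  1010011010110→1 (0)

01010000110001000111010101101111001010001011100101010011000100010011011000110111110110100110011110010000001011010101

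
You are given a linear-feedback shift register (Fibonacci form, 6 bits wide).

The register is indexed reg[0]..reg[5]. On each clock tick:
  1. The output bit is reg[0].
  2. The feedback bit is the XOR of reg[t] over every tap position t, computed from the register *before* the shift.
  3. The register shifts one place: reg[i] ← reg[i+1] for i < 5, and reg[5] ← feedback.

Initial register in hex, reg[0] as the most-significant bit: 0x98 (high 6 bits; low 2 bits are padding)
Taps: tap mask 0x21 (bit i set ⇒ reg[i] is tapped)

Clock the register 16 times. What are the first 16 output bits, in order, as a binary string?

step | reg (before) | out | fb
   0 | 100110 | 1 | 1
   1 | 001101 | 0 | 1
   2 | 011011 | 0 | 1
   3 | 110111 | 1 | 0
   4 | 101110 | 1 | 1
   5 | 011101 | 0 | 1
   6 | 111011 | 1 | 0
   7 | 110110 | 1 | 1
   8 | 101101 | 1 | 0
   9 | 011010 | 0 | 0
  10 | 110100 | 1 | 1
  11 | 101001 | 1 | 0
  12 | 010010 | 0 | 0
  13 | 100100 | 1 | 1
  14 | 001001 | 0 | 1
  15 | 010011 | 0 | 1

1001101110110100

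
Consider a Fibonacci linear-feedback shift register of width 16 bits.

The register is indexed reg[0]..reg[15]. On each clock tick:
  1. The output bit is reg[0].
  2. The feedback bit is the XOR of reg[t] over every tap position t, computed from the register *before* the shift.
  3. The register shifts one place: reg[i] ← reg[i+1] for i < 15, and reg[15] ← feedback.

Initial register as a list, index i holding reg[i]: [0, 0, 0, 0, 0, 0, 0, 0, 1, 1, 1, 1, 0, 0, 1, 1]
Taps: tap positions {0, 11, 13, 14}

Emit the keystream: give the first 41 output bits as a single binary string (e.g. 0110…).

tick  register→output (feedback)
  0  0000000011110011→0 (0)
  1  0000000111100110→0 (0)
  2  0000001111001100→0 (1)
  3  0000011110011001→0 (1)
  4  0000111100110011→0 (0)
  5  0001111001100110→0 (0)
  6  0011110011001100→0 (1)
  7  0111100110011001→0 (1)
  8  1111001100110011→1 (1)
  9  1110011001100111→1 (1)
 10  1100110011001111→1 (1)
 11  1001100110011111→1 (0)
 12  0011001100111110→0 (1)
 13  0110011001111101→0 (0)
 14  1100110011111010→1 (1)
 15  1001100111110101→1 (1)
 16  0011001111101011→0 (1)
 17  0110011111010111→0 (1)
 18  1100111110101111→1 (1)
 19  1001111101011111→1 (0)
 20  0011111010111110→0 (1)
 21  0111110101111101→0 (0)
 22  1111101011111010→1 (1)
 23  1111010111110101→1 (1)
 24  1110101111101011→1 (0)
 25  1101011111010110→1 (0)
 26  1010111110101100→1 (0)
 27  0101111101011000→0 (1)
 28  1011111010110001→1 (0)
 29  0111110101100010→0 (1)
 30  1111101011000101→1 (0)
 31  1111010110001010→1 (0)
 32  1110101100010100→1 (1)
 33  1101011000101001→1 (1)
 34  1010110001010011→1 (1)
 35  0101100010100111→0 (0)
 36  1011000101001110→1 (1)
 37  0110001010011101→0 (0)
 38  1100010100111010→1 (1)
 39  1000101001110101→1 (1)
 40  0001010011101011→0 (1)

00000000111100110011001111101011111010110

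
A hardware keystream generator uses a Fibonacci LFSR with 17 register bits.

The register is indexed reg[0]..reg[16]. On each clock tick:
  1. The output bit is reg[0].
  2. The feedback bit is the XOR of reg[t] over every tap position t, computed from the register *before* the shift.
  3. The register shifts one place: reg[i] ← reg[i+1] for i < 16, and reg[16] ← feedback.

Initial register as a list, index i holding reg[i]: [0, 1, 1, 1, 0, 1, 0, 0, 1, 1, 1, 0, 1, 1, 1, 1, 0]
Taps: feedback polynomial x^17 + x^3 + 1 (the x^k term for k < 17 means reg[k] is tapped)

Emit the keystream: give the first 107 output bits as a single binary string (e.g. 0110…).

k : reg_k → out_k, fb_k
0: 01110100111011110 → 0, fb=1
1: 11101001110111101 → 1, fb=1
2: 11010011101111011 → 1, fb=0
3: 10100111011110110 → 1, fb=1
4: 01001110111101101 → 0, fb=0
5: 10011101111011010 → 1, fb=0
6: 00111011110110100 → 0, fb=1
7: 01110111101101001 → 0, fb=1
8: 11101111011010011 → 1, fb=1
9: 11011110110100111 → 1, fb=0
10: 10111101101001110 → 1, fb=0
11: 01111011010011100 → 0, fb=1
12: 11110110100111001 → 1, fb=0
13: 11101101001110010 → 1, fb=1
14: 11011010011100101 → 1, fb=0
15: 10110100111001010 → 1, fb=0
16: 01101001110010100 → 0, fb=0
17: 11010011100101000 → 1, fb=0
18: 10100111001010000 → 1, fb=1
19: 01001110010100001 → 0, fb=0
20: 10011100101000010 → 1, fb=0
21: 00111001010000100 → 0, fb=1
22: 01110010100001001 → 0, fb=1
23: 11100101000010011 → 1, fb=1
24: 11001010000100111 → 1, fb=1
25: 10010100001001111 → 1, fb=0
26: 00101000010011110 → 0, fb=0
27: 01010000100111100 → 0, fb=1
28: 10100001001111001 → 1, fb=1
29: 01000010011110011 → 0, fb=0
30: 10000100111100110 → 1, fb=1
31: 00001001111001101 → 0, fb=0
32: 00010011110011010 → 0, fb=1
33: 00100111100110101 → 0, fb=0
34: 01001111001101010 → 0, fb=0
35: 10011110011010100 → 1, fb=0
36: 00111100110101000 → 0, fb=1
37: 01111001101010001 → 0, fb=1
38: 11110011010100011 → 1, fb=0
39: 11100110101000110 → 1, fb=1
40: 11001101010001101 → 1, fb=1
41: 10011010100011011 → 1, fb=0
42: 00110101000110110 → 0, fb=1
43: 01101010001101101 → 0, fb=0
44: 11010100011011010 → 1, fb=0
45: 10101000110110100 → 1, fb=1
46: 01010001101101001 → 0, fb=1
47: 10100011011010011 → 1, fb=1
48: 01000110110100111 → 0, fb=0
49: 10001101101001110 → 1, fb=1
50: 00011011010011101 → 0, fb=1
51: 00110110100111011 → 0, fb=1
52: 01101101001110111 → 0, fb=0
53: 11011010011101110 → 1, fb=0
54: 10110100111011100 → 1, fb=0
55: 01101001110111000 → 0, fb=0
56: 11010011101110000 → 1, fb=0
57: 10100111011100000 → 1, fb=1
58: 01001110111000001 → 0, fb=0
59: 10011101110000010 → 1, fb=0
60: 00111011100000100 → 0, fb=1
61: 01110111000001001 → 0, fb=1
62: 11101110000010011 → 1, fb=1
63: 11011100000100111 → 1, fb=0
64: 10111000001001110 → 1, fb=0
65: 01110000010011100 → 0, fb=1
66: 11100000100111001 → 1, fb=1
67: 11000001001110011 → 1, fb=1
68: 10000010011100111 → 1, fb=1
69: 00000100111001111 → 0, fb=0
70: 00001001110011110 → 0, fb=0
71: 00010011100111100 → 0, fb=1
72: 00100111001111001 → 0, fb=0
73: 01001110011110010 → 0, fb=0
74: 10011100111100100 → 1, fb=0
75: 00111001111001000 → 0, fb=1
76: 01110011110010001 → 0, fb=1
77: 11100111100100011 → 1, fb=1
78: 11001111001000111 → 1, fb=1
79: 10011110010001111 → 1, fb=0
80: 00111100100011110 → 0, fb=1
81: 01111001000111101 → 0, fb=1
82: 11110010001111011 → 1, fb=0
83: 11100100011110110 → 1, fb=1
84: 11001000111101101 → 1, fb=1
85: 10010001111011011 → 1, fb=0
86: 00100011110110110 → 0, fb=0
87: 01000111101101100 → 0, fb=0
88: 10001111011011000 → 1, fb=1
89: 00011110110110001 → 0, fb=1
90: 00111101101100011 → 0, fb=1
91: 01111011011000111 → 0, fb=1
92: 11110110110001111 → 1, fb=0
93: 11101101100011110 → 1, fb=1
94: 11011011000111101 → 1, fb=0
95: 10110110001111010 → 1, fb=0
96: 01101100011110100 → 0, fb=0
97: 11011000111101000 → 1, fb=0
98: 10110001111010000 → 1, fb=0
99: 01100011110100000 → 0, fb=0
100: 11000111101000000 → 1, fb=1
101: 10001111010000001 → 1, fb=1
102: 00011110100000011 → 0, fb=1
103: 00111101000000111 → 0, fb=1
104: 01111010000001111 → 0, fb=1
105: 11110100000011111 → 1, fb=0
106: 11101000000111110 → 1, fb=1

01110100111011110110100111001010000100111100110101000110110100111011100000100111001111001000111101101100011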